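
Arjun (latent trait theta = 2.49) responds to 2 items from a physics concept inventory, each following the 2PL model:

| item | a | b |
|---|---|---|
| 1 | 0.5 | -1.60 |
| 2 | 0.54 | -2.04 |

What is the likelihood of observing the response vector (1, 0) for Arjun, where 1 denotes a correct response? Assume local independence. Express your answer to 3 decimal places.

0.071

P(theta) = 1 / (1 + exp(−a(theta − b)))
P_1 = 1/(1+e^{-2.0450}) = 0.8854
P_2 = 1/(1+e^{-2.4462}) = 0.9203
L = P_1 × (1−P_2) = 0.8854 × 0.0797 = 0.07058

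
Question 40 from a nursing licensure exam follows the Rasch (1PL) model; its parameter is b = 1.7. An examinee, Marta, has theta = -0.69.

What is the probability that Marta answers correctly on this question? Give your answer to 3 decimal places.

0.084

P(theta) = 1 / (1 + exp(−(theta − b)))
Exponent: (-0.69 − 1.7) = -2.3900
1/(1 + e^{2.3900}) = 0.0839
P = 0.0839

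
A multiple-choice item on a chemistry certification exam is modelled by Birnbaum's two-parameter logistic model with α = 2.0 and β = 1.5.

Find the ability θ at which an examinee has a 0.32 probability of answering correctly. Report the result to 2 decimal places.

1.12

P(θ) = 1 / (1 + exp(−α(θ − β)))
logit = ln(0.3200/0.6800) = -0.7538
θ = β + logit/(α) = 1.5 + (-0.7538)/2.0000 = 1.1231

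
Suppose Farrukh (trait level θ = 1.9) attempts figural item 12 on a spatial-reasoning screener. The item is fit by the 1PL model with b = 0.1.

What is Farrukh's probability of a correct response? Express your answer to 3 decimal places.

0.858

P(θ) = 1 / (1 + exp(−(θ − b)))
Exponent: (1.9 − 0.1) = 1.8000
1/(1 + e^{-1.8000}) = 0.8581
P = 0.8581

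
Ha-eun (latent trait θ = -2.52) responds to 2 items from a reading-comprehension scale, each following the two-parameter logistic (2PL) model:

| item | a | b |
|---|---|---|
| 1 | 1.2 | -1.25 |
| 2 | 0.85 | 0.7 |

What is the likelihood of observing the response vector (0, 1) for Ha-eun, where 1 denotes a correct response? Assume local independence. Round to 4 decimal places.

P(θ) = 1 / (1 + exp(−a(θ − b)))
P_1 = 1/(1+e^{1.5240}) = 0.1789
P_2 = 1/(1+e^{2.7370}) = 0.0608
L = (1−P_1) × P_2 = 0.8211 × 0.0608 = 0.04995

0.0499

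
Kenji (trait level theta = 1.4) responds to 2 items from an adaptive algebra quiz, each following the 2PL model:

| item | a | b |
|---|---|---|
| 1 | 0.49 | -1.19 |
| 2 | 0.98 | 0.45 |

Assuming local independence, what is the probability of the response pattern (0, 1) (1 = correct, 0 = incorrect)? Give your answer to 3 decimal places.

0.157

P(theta) = 1 / (1 + exp(−a(theta − b)))
P_1 = 1/(1+e^{-1.2691}) = 0.7806
P_2 = 1/(1+e^{-0.9310}) = 0.7173
L = (1−P_1) × P_2 = 0.2194 × 0.7173 = 0.15738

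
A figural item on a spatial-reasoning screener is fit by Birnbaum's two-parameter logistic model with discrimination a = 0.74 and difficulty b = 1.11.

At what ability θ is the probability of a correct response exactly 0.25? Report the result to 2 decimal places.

P(θ) = 1 / (1 + exp(−a(θ − b)))
logit = ln(0.2500/0.7500) = -1.0986
θ = b + logit/(a) = 1.11 + (-1.0986)/0.7400 = -0.3746

-0.37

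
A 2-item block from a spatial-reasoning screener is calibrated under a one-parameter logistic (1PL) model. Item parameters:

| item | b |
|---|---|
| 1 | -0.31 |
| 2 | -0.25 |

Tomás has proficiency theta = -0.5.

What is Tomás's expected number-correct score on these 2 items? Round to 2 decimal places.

P(theta) = 1 / (1 + exp(−(theta − b)))
P_1 = 1/(1+e^{0.1900}) = 0.4526
P_2 = 1/(1+e^{0.2500}) = 0.4378
E[score] = 0.4526 + 0.4378 = 0.8905

0.89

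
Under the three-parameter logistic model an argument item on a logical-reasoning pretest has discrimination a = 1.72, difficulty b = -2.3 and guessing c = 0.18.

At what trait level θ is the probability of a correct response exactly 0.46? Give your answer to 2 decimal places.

P(θ) = c + (1 − c) · 1 / (1 + exp(−a(θ − b)))
Remove guessing floor: (0.46 − 0.18)/(1 − 0.18) = 0.3415
logit = ln(0.3415/0.6585) = -0.6568
θ = b + logit/(a) = -2.3 + (-0.6568)/1.7200 = -2.6818

-2.68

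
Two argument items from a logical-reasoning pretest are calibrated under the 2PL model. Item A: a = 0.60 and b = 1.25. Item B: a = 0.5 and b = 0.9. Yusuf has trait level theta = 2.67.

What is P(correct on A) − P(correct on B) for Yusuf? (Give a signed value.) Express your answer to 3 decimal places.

P(theta) = 1 / (1 + exp(−a(theta − b)))
P_A = 0.7010
P_B = 0.7079
P_A − P_B = -0.0069

-0.007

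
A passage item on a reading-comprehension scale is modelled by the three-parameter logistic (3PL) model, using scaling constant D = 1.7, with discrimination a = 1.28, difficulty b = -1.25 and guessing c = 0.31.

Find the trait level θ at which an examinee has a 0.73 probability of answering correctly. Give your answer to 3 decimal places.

P(θ) = c + (1 − c) · 1 / (1 + exp(−D·a(θ − b)))
Remove guessing floor: (0.73 − 0.31)/(1 − 0.31) = 0.6087
logit = ln(0.6087/0.3913) = 0.4418
θ = b + logit/(1.7·a) = -1.25 + 0.4418/2.1760 = -1.0470

-1.047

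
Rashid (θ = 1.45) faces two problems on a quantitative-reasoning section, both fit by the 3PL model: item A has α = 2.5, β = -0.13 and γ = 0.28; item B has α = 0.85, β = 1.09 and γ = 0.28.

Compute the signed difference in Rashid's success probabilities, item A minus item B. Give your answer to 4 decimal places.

P(θ) = γ + (1 − γ) · 1 / (1 + exp(−α(θ − β)))
P_A = 0.9864
P_B = 0.6947
P_A − P_B = 0.2917

0.2917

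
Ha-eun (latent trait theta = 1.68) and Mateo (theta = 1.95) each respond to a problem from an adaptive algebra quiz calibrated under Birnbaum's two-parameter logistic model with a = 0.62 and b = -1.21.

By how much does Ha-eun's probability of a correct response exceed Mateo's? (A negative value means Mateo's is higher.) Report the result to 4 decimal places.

P(theta) = 1 / (1 + exp(−a(theta − b)))
P(Ha-eun) = 0.8571  [exponent 1.7918]
P(Mateo) = 0.8764  [exponent 1.9592]
Difference = 0.8571 − 0.8764 = -0.0193

-0.0193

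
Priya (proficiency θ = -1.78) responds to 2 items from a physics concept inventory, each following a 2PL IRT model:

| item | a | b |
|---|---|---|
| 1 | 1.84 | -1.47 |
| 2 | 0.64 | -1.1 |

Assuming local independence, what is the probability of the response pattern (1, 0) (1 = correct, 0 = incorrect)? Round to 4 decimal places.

P(θ) = 1 / (1 + exp(−a(θ − b)))
P_1 = 1/(1+e^{0.5704}) = 0.3611
P_2 = 1/(1+e^{0.4352}) = 0.3929
L = P_1 × (1−P_2) = 0.3611 × 0.6071 = 0.21926

0.2193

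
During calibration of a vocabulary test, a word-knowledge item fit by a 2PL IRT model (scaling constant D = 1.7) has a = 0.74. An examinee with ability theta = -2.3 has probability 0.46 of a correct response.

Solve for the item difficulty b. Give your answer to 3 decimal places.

P(theta) = 1 / (1 + exp(−D·a(theta − b)))
logit(0.46) = ln(0.46/0.54) = -0.1603
b = theta − logit/(1.7·a) = -2.3 − (-0.1603)/1.2580 = -2.1725

-2.173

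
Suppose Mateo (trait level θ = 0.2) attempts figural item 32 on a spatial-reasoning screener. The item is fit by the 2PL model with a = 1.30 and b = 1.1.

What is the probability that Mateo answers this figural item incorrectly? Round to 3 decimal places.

0.763

P(θ) = 1 / (1 + exp(−a(θ − b)))
Exponent: 1.30 × (0.2 − 1.1) = -1.1700
1/(1 + e^{1.1700}) = 0.2369
P(incorrect) = 1 − 0.2369 = 0.7631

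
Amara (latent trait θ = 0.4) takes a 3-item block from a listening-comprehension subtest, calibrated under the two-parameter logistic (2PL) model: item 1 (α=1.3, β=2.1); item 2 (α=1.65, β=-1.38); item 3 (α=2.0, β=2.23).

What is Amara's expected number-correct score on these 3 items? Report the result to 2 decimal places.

P(θ) = 1 / (1 + exp(−α(θ − β)))
P_1 = 1/(1+e^{2.2100}) = 0.0989
P_2 = 1/(1+e^{-2.9370}) = 0.9496
P_3 = 1/(1+e^{3.6600}) = 0.0251
E[score] = 0.0989 + 0.9496 + 0.0251 = 1.0736

1.07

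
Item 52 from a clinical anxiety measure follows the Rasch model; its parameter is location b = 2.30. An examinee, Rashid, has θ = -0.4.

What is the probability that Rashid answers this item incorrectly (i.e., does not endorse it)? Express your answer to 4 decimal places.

P(θ) = 1 / (1 + exp(−(θ − b)))
Exponent: (-0.4 − 2.30) = -2.7000
1/(1 + e^{2.7000}) = 0.0630
P = 0.0630
P(incorrect) = 1 − 0.0630 = 0.9370

0.9370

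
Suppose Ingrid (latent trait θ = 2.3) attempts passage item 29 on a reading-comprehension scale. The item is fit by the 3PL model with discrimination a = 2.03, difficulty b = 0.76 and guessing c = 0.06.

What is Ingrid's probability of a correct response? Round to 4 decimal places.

P(θ) = c + (1 − c) · 1 / (1 + exp(−a(θ − b)))
Exponent: 2.03 × (2.3 − 0.76) = 3.1262
1/(1 + e^{-3.1262}) = 0.9580
P = 0.06 + 0.94 × 0.9580 = 0.9605

0.9605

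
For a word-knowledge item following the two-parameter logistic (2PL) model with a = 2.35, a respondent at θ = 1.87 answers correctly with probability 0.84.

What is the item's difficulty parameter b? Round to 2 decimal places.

1.16

P(θ) = 1 / (1 + exp(−a(θ − b)))
logit(0.84) = ln(0.84/0.16) = 1.6582
b = θ − logit/(a) = 1.87 − 1.6582/2.3500 = 1.1644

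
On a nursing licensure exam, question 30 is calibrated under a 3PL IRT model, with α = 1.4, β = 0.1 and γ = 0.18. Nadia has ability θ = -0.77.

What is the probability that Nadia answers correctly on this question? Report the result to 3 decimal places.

0.367

P(θ) = γ + (1 − γ) · 1 / (1 + exp(−α(θ − β)))
Exponent: 1.4 × (-0.77 − 0.1) = -1.2180
1/(1 + e^{1.2180}) = 0.2283
P = 0.18 + 0.82 × 0.2283 = 0.3672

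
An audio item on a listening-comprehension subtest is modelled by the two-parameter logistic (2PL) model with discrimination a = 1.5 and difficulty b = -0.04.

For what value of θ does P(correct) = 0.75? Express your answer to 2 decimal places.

0.69

P(θ) = 1 / (1 + exp(−a(θ − b)))
logit = ln(0.7500/0.2500) = 1.0986
θ = b + logit/(a) = -0.04 + 1.0986/1.5000 = 0.6924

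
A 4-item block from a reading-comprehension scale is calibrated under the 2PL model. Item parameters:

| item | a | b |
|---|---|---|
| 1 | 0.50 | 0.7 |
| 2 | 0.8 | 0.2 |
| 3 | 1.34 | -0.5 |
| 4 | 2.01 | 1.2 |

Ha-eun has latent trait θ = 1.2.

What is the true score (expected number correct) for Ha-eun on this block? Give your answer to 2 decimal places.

P(θ) = 1 / (1 + exp(−a(θ − b)))
P_1 = 1/(1+e^{-0.2500}) = 0.5622
P_2 = 1/(1+e^{-0.8000}) = 0.6900
P_3 = 1/(1+e^{-2.2780}) = 0.9070
P_4 = 1/(1+e^{0.0000}) = 0.5000
E[score] = 0.5622 + 0.6900 + 0.9070 + 0.5000 = 2.6592

2.66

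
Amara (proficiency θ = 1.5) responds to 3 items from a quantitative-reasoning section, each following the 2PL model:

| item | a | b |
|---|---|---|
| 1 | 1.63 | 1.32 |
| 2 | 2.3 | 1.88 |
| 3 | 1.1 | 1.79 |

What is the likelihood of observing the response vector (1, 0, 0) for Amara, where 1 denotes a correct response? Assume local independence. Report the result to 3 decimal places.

P(θ) = 1 / (1 + exp(−a(θ − b)))
P_1 = 1/(1+e^{-0.2934}) = 0.5728
P_2 = 1/(1+e^{0.8740}) = 0.2944
P_3 = 1/(1+e^{0.3190}) = 0.4209
L = P_1 × (1−P_2) × (1−P_3) = 0.5728 × 0.7056 × 0.5791 = 0.23405

0.234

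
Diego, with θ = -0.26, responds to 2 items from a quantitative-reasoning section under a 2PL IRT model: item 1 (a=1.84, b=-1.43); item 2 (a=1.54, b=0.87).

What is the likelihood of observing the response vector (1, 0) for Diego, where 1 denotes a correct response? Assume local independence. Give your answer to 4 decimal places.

P(θ) = 1 / (1 + exp(−a(θ − b)))
P_1 = 1/(1+e^{-2.1528}) = 0.8959
P_2 = 1/(1+e^{1.7402}) = 0.1493
L = P_1 × (1−P_2) = 0.8959 × 0.8507 = 0.76218

0.7622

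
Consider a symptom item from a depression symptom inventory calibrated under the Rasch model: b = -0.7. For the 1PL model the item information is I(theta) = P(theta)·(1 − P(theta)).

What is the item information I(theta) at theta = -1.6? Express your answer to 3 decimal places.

0.206

P = 1/(1+e^{0.9000}) = 0.2891
P(1−P) = 0.2891 × 0.7109 = 0.2055
I = P(1−P) = 0.20550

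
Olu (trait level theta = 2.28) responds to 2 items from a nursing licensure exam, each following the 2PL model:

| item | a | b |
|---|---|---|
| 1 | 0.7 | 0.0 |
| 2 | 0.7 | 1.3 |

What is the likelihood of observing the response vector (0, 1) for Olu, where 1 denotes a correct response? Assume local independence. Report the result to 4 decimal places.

P(theta) = 1 / (1 + exp(−a(theta − b)))
P_1 = 1/(1+e^{-1.5960}) = 0.8315
P_2 = 1/(1+e^{-0.6860}) = 0.6651
L = (1−P_1) × P_2 = 0.1685 × 0.6651 = 0.11209

0.1121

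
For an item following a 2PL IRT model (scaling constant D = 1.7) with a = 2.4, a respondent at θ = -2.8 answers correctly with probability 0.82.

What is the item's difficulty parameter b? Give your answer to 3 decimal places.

P(θ) = 1 / (1 + exp(−D·a(θ − b)))
logit(0.82) = ln(0.82/0.18) = 1.5163
b = θ − logit/(1.7·a) = -2.8 − 1.5163/4.0800 = -3.1717

-3.172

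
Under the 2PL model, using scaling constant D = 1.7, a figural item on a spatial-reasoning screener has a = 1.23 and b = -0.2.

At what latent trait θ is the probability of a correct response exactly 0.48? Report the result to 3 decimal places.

-0.238

P(θ) = 1 / (1 + exp(−D·a(θ − b)))
logit = ln(0.4800/0.5200) = -0.0800
θ = b + logit/(1.7·a) = -0.2 + (-0.0800)/2.0910 = -0.2383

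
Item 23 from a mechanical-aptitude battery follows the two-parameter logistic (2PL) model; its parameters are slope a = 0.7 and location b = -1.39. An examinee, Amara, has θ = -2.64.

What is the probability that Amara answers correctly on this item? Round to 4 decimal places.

0.2942

P(θ) = 1 / (1 + exp(−a(θ − b)))
Exponent: 0.7 × (-2.64 − (-1.39)) = -0.8750
1/(1 + e^{0.8750}) = 0.2942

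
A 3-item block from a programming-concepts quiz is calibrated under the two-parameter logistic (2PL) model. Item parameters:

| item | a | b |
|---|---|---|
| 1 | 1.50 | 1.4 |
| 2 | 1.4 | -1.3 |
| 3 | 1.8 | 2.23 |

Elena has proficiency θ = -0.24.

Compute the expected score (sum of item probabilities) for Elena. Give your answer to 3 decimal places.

0.905

P(θ) = 1 / (1 + exp(−a(θ − b)))
P_1 = 1/(1+e^{2.4600}) = 0.0787
P_2 = 1/(1+e^{-1.4840}) = 0.8152
P_3 = 1/(1+e^{4.4460}) = 0.0116
E[score] = 0.0787 + 0.8152 + 0.0116 = 0.9055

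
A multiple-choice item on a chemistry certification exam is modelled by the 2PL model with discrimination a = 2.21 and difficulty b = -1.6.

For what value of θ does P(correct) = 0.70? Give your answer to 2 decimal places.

-1.22

P(θ) = 1 / (1 + exp(−a(θ − b)))
logit = ln(0.7000/0.3000) = 0.8473
θ = b + logit/(a) = -1.6 + 0.8473/2.2100 = -1.2166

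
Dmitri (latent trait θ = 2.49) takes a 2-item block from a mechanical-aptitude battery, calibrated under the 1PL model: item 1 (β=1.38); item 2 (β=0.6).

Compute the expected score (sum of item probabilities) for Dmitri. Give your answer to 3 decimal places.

1.621

P(θ) = 1 / (1 + exp(−(θ − β)))
P_1 = 1/(1+e^{-1.1100}) = 0.7521
P_2 = 1/(1+e^{-1.8900}) = 0.8688
E[score] = 0.7521 + 0.8688 = 1.6209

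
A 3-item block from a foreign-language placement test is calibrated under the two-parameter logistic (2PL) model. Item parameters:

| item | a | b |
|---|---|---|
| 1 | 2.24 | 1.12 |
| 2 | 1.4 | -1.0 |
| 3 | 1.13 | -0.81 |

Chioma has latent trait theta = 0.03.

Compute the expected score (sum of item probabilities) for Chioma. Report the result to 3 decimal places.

1.610

P(theta) = 1 / (1 + exp(−a(theta − b)))
P_1 = 1/(1+e^{2.4416}) = 0.0801
P_2 = 1/(1+e^{-1.4420}) = 0.8088
P_3 = 1/(1+e^{-0.9492}) = 0.7210
E[score] = 0.0801 + 0.8088 + 0.7210 = 1.6098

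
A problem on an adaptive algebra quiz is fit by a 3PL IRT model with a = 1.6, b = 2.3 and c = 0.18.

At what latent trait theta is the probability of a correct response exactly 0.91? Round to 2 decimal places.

3.61

P(theta) = c + (1 − c) · 1 / (1 + exp(−a(theta − b)))
Remove guessing floor: (0.91 − 0.18)/(1 − 0.18) = 0.8902
logit = ln(0.8902/0.1098) = 2.0932
theta = b + logit/(a) = 2.3 + 2.0932/1.6000 = 3.6083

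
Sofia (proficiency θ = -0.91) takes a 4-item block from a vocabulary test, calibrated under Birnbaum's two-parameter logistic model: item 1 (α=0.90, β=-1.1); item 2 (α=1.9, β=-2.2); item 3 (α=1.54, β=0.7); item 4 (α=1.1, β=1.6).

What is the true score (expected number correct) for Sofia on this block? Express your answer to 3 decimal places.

P(θ) = 1 / (1 + exp(−α(θ − β)))
P_1 = 1/(1+e^{-0.1710}) = 0.5426
P_2 = 1/(1+e^{-2.4510}) = 0.9206
P_3 = 1/(1+e^{2.4794}) = 0.0773
P_4 = 1/(1+e^{2.7610}) = 0.0595
E[score] = 0.5426 + 0.9206 + 0.0773 + 0.0595 = 1.6001

1.600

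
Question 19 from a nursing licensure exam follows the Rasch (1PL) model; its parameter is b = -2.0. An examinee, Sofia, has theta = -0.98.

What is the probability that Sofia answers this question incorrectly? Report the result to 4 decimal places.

0.2650

P(theta) = 1 / (1 + exp(−(theta − b)))
Exponent: (-0.98 − (-2.0)) = 1.0200
1/(1 + e^{-1.0200}) = 0.7350
P = 0.7350
P(incorrect) = 1 − 0.7350 = 0.2650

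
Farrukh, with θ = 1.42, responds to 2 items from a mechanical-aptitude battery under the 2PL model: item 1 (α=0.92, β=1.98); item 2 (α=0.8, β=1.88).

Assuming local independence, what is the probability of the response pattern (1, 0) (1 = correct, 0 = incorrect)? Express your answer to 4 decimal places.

P(θ) = 1 / (1 + exp(−α(θ − β)))
P_1 = 1/(1+e^{0.5152}) = 0.3740
P_2 = 1/(1+e^{0.3680}) = 0.4090
L = P_1 × (1−P_2) = 0.3740 × 0.5910 = 0.22101

0.2210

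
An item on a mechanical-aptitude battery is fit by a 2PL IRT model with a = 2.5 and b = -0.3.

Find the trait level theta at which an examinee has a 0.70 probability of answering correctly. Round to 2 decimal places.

P(theta) = 1 / (1 + exp(−a(theta − b)))
logit = ln(0.7000/0.3000) = 0.8473
theta = b + logit/(a) = -0.3 + 0.8473/2.5000 = 0.0389

0.04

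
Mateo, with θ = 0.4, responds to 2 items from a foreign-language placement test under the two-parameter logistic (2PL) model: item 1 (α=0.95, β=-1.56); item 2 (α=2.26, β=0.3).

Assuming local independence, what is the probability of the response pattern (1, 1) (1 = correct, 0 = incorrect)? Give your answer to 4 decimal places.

0.4815

P(θ) = 1 / (1 + exp(−α(θ − β)))
P_1 = 1/(1+e^{-1.8620}) = 0.8655
P_2 = 1/(1+e^{-0.2260}) = 0.5563
L = P_1 × P_2 = 0.8655 × 0.5563 = 0.48146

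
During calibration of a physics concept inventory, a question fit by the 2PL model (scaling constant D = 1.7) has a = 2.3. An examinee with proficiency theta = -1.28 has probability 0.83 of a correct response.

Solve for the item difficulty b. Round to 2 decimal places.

-1.69

P(theta) = 1 / (1 + exp(−D·a(theta − b)))
logit(0.83) = ln(0.83/0.17) = 1.5856
b = theta − logit/(1.7·a) = -1.28 − 1.5856/3.9100 = -1.6855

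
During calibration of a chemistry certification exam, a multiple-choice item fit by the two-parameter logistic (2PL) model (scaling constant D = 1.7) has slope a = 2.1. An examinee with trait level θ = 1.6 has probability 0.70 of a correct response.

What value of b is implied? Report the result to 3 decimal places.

P(θ) = 1 / (1 + exp(−D·a(θ − b)))
logit(0.70) = ln(0.70/0.30) = 0.8473
b = θ − logit/(1.7·a) = 1.6 − 0.8473/3.5700 = 1.3627

1.363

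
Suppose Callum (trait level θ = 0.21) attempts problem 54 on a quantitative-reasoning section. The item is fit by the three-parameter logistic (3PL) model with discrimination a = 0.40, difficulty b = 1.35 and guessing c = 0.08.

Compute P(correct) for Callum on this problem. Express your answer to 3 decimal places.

P(θ) = c + (1 − c) · 1 / (1 + exp(−a(θ − b)))
Exponent: 0.40 × (0.21 − 1.35) = -0.4560
1/(1 + e^{0.4560}) = 0.3879
P = 0.08 + 0.92 × 0.3879 = 0.4369

0.437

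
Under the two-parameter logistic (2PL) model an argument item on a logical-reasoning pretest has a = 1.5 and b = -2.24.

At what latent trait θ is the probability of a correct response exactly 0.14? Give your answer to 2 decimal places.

P(θ) = 1 / (1 + exp(−a(θ − b)))
logit = ln(0.1400/0.8600) = -1.8153
θ = b + logit/(a) = -2.24 + (-1.8153)/1.5000 = -3.4502

-3.45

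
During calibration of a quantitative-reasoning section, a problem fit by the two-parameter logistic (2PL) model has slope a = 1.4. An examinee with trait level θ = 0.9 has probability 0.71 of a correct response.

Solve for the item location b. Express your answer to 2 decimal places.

P(θ) = 1 / (1 + exp(−a(θ − b)))
logit(0.71) = ln(0.71/0.29) = 0.8954
b = θ − logit/(a) = 0.9 − 0.8954/1.4000 = 0.2604

0.26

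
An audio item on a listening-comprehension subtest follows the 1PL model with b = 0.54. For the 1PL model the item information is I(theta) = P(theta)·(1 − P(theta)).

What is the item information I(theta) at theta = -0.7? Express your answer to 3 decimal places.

P = 1/(1+e^{1.2400}) = 0.2244
P(1−P) = 0.2244 × 0.7756 = 0.1741
I = P(1−P) = 0.17406

0.174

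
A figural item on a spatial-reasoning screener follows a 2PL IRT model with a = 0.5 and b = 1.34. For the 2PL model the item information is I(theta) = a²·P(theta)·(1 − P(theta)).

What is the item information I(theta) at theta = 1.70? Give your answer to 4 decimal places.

0.0620

P = 1/(1+e^{-0.1800}) = 0.5449
P(1−P) = 0.5449 × 0.4551 = 0.2480
I = a² × P(1−P) = 0.5² × 0.2480 = 0.06200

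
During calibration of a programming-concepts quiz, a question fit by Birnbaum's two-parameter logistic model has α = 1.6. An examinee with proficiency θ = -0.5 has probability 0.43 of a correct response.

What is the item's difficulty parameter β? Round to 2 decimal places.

P(θ) = 1 / (1 + exp(−α(θ − β)))
logit(0.43) = ln(0.43/0.57) = -0.2819
β = θ − logit/(α) = -0.5 − (-0.2819)/1.6000 = -0.3238

-0.32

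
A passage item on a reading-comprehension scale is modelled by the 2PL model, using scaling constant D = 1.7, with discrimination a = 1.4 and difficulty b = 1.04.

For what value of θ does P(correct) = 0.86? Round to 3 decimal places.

P(θ) = 1 / (1 + exp(−D·a(θ − b)))
logit = ln(0.8600/0.1400) = 1.8153
θ = b + logit/(1.7·a) = 1.04 + 1.8153/2.3800 = 1.8027

1.803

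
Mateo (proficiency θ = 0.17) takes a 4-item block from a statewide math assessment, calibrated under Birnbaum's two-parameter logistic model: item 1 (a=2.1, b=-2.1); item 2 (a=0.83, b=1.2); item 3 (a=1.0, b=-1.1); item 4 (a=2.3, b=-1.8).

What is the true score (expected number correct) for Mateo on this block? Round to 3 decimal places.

3.060

P(θ) = 1 / (1 + exp(−a(θ − b)))
P_1 = 1/(1+e^{-4.7670}) = 0.9916
P_2 = 1/(1+e^{0.8549}) = 0.2984
P_3 = 1/(1+e^{-1.2700}) = 0.7807
P_4 = 1/(1+e^{-4.5310}) = 0.9893
E[score] = 0.9916 + 0.2984 + 0.7807 + 0.9893 = 3.0601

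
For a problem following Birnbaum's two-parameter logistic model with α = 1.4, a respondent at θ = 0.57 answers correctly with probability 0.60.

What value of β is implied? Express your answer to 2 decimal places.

P(θ) = 1 / (1 + exp(−α(θ − β)))
logit(0.60) = ln(0.60/0.40) = 0.4055
β = θ − logit/(α) = 0.57 − 0.4055/1.4000 = 0.2804

0.28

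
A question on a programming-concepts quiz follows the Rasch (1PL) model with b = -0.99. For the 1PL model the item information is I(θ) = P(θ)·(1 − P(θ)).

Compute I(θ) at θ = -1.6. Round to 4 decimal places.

P = 1/(1+e^{0.6100}) = 0.3521
P(1−P) = 0.3521 × 0.6479 = 0.2281
I = P(1−P) = 0.22811

0.2281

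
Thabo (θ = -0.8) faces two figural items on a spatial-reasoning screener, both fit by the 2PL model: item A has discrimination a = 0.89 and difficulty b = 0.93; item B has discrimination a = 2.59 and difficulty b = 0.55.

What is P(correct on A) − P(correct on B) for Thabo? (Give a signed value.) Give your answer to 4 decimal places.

P(θ) = 1 / (1 + exp(−a(θ − b)))
P_A = 0.1766
P_B = 0.0294
P_A − P_B = 0.1472

0.1472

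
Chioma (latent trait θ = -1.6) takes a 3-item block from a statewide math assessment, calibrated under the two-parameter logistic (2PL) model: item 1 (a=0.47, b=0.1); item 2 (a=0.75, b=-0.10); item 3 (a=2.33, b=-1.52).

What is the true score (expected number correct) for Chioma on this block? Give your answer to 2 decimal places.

P(θ) = 1 / (1 + exp(−a(θ − b)))
P_1 = 1/(1+e^{0.7990}) = 0.3102
P_2 = 1/(1+e^{1.1250}) = 0.2451
P_3 = 1/(1+e^{0.1864}) = 0.4535
E[score] = 0.3102 + 0.2451 + 0.4535 = 1.0089

1.01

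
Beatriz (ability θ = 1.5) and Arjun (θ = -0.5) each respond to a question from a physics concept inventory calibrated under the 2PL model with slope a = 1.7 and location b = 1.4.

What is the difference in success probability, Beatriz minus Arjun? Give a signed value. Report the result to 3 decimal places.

P(θ) = 1 / (1 + exp(−a(θ − b)))
P(Beatriz) = 0.5424  [exponent 0.1700]
P(Arjun) = 0.0381  [exponent -3.2300]
Difference = 0.5424 − 0.0381 = 0.5043

0.504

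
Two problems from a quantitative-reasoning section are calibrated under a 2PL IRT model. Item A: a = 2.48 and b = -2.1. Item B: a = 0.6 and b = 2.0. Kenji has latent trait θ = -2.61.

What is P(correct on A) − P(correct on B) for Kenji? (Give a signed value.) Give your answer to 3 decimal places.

0.161

P(θ) = 1 / (1 + exp(−a(θ − b)))
P_A = 0.2201
P_B = 0.0592
P_A − P_B = 0.1610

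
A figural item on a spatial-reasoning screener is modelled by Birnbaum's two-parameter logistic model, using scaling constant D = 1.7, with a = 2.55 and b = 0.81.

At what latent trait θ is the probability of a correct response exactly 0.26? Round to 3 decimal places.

P(θ) = 1 / (1 + exp(−D·a(θ − b)))
logit = ln(0.2600/0.7400) = -1.0460
θ = b + logit/(1.7·a) = 0.81 + (-1.0460)/4.3350 = 0.5687

0.569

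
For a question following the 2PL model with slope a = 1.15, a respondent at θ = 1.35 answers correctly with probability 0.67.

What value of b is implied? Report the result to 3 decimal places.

0.734

P(θ) = 1 / (1 + exp(−a(θ − b)))
logit(0.67) = ln(0.67/0.33) = 0.7082
b = θ − logit/(a) = 1.35 − 0.7082/1.1500 = 0.7342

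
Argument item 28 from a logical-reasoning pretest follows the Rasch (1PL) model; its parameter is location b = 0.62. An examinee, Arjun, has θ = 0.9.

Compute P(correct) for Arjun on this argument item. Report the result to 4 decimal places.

P(θ) = 1 / (1 + exp(−(θ − b)))
Exponent: (0.9 − 0.62) = 0.2800
1/(1 + e^{-0.2800}) = 0.5695
P = 0.5695

0.5695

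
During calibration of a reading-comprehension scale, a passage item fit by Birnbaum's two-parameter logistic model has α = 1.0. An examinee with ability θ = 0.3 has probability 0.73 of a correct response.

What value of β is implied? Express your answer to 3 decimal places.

-0.695

P(θ) = 1 / (1 + exp(−α(θ − β)))
logit(0.73) = ln(0.73/0.27) = 0.9946
β = θ − logit/(α) = 0.3 − 0.9946/1.0000 = -0.6946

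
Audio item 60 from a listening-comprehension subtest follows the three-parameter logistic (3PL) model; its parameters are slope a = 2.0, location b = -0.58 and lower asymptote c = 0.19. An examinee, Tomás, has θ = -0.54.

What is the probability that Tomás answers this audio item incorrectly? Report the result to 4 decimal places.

P(θ) = c + (1 − c) · 1 / (1 + exp(−a(θ − b)))
Exponent: 2.0 × (-0.54 − (-0.58)) = 0.0800
1/(1 + e^{-0.0800}) = 0.5200
P = 0.19 + 0.81 × 0.5200 = 0.6112
P(incorrect) = 1 − 0.6112 = 0.3888

0.3888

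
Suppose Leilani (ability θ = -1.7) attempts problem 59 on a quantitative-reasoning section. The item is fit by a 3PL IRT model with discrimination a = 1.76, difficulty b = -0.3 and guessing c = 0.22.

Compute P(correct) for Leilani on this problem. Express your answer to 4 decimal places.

P(θ) = c + (1 − c) · 1 / (1 + exp(−a(θ − b)))
Exponent: 1.76 × (-1.7 − (-0.3)) = -2.4640
1/(1 + e^{2.4640}) = 0.0784
P = 0.22 + 0.78 × 0.0784 = 0.2812

0.2812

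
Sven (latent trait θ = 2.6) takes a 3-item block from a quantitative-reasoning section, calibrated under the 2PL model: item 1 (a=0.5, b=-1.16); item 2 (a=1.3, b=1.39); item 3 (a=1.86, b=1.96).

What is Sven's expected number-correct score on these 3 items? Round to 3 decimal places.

P(θ) = 1 / (1 + exp(−a(θ − b)))
P_1 = 1/(1+e^{-1.8800}) = 0.8676
P_2 = 1/(1+e^{-1.5730}) = 0.8282
P_3 = 1/(1+e^{-1.1904}) = 0.7668
E[score] = 0.8676 + 0.8282 + 0.7668 = 2.4626

2.463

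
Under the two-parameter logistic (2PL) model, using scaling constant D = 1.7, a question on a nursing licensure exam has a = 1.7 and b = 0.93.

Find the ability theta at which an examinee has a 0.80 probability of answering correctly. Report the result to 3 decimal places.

1.410

P(theta) = 1 / (1 + exp(−D·a(theta − b)))
logit = ln(0.8000/0.2000) = 1.3863
theta = b + logit/(1.7·a) = 0.93 + 1.3863/2.8900 = 1.4097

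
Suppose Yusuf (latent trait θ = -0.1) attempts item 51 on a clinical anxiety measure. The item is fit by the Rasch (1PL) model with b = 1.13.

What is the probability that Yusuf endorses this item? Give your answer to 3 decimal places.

P(θ) = 1 / (1 + exp(−(θ − b)))
Exponent: (-0.1 − 1.13) = -1.2300
1/(1 + e^{1.2300}) = 0.2262
P = 0.2262

0.226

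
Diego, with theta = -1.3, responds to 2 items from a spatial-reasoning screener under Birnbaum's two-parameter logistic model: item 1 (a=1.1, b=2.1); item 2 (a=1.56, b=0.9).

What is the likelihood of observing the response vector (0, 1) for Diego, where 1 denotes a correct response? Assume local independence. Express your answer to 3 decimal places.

0.031

P(theta) = 1 / (1 + exp(−a(theta − b)))
P_1 = 1/(1+e^{3.7400}) = 0.0232
P_2 = 1/(1+e^{3.4320}) = 0.0313
L = (1−P_1) × P_2 = 0.9768 × 0.0313 = 0.03058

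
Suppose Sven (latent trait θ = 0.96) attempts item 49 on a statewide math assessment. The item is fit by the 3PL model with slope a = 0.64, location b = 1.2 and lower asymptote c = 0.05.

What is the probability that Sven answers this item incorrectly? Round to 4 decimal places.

0.5114

P(θ) = c + (1 − c) · 1 / (1 + exp(−a(θ − b)))
Exponent: 0.64 × (0.96 − 1.2) = -0.1536
1/(1 + e^{0.1536}) = 0.4617
P = 0.05 + 0.95 × 0.4617 = 0.4886
P(incorrect) = 1 − 0.4886 = 0.5114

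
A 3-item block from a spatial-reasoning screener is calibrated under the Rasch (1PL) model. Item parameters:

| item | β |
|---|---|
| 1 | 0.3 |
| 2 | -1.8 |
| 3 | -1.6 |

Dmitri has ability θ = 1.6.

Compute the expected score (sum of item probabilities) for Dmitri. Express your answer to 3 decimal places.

2.714

P(θ) = 1 / (1 + exp(−(θ − β)))
P_1 = 1/(1+e^{-1.3000}) = 0.7858
P_2 = 1/(1+e^{-3.4000}) = 0.9677
P_3 = 1/(1+e^{-3.2000}) = 0.9608
E[score] = 0.7858 + 0.9677 + 0.9608 = 2.7144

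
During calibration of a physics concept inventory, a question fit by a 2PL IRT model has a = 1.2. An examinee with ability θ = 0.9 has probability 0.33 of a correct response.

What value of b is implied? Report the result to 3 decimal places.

P(θ) = 1 / (1 + exp(−a(θ − b)))
logit(0.33) = ln(0.33/0.67) = -0.7082
b = θ − logit/(a) = 0.9 − (-0.7082)/1.2000 = 1.4902

1.490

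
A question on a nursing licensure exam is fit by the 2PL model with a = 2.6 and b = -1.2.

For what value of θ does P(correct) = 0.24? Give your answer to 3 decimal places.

P(θ) = 1 / (1 + exp(−a(θ − b)))
logit = ln(0.2400/0.7600) = -1.1527
θ = b + logit/(a) = -1.2 + (-1.1527)/2.6000 = -1.6433

-1.643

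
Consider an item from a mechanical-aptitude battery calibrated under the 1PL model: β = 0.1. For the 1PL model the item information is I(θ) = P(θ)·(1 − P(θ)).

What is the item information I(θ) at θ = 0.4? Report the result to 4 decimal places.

P = 1/(1+e^{-0.3000}) = 0.5744
P(1−P) = 0.5744 × 0.4256 = 0.2445
I = P(1−P) = 0.24446

0.2445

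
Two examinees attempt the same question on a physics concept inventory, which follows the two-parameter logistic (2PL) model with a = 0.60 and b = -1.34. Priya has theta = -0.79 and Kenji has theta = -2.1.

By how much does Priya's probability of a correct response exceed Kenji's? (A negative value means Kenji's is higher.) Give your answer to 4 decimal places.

P(theta) = 1 / (1 + exp(−a(theta − b)))
P(Priya) = 0.5818  [exponent 0.3300]
P(Kenji) = 0.3879  [exponent -0.4560]
Difference = 0.5818 − 0.3879 = 0.1938

0.1938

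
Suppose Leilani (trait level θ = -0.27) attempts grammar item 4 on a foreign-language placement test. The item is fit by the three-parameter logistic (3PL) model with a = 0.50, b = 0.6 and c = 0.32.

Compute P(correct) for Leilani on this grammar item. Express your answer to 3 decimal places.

0.587

P(θ) = c + (1 − c) · 1 / (1 + exp(−a(θ − b)))
Exponent: 0.50 × (-0.27 − 0.6) = -0.4350
1/(1 + e^{0.4350}) = 0.3929
P = 0.32 + 0.68 × 0.3929 = 0.5872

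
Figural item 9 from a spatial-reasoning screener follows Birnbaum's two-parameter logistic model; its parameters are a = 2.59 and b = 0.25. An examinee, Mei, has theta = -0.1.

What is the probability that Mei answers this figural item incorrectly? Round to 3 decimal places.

0.712

P(theta) = 1 / (1 + exp(−a(theta − b)))
Exponent: 2.59 × (-0.1 − 0.25) = -0.9065
1/(1 + e^{0.9065}) = 0.2877
P(incorrect) = 1 − 0.2877 = 0.7123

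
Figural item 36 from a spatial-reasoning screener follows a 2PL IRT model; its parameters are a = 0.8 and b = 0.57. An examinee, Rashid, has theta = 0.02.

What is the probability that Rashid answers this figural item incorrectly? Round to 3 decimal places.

0.608

P(theta) = 1 / (1 + exp(−a(theta − b)))
Exponent: 0.8 × (0.02 − 0.57) = -0.4400
1/(1 + e^{0.4400}) = 0.3917
P(incorrect) = 1 − 0.3917 = 0.6083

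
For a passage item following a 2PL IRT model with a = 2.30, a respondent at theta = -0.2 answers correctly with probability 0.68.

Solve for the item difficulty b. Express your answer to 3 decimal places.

P(theta) = 1 / (1 + exp(−a(theta − b)))
logit(0.68) = ln(0.68/0.32) = 0.7538
b = theta − logit/(a) = -0.2 − 0.7538/2.3000 = -0.5277

-0.528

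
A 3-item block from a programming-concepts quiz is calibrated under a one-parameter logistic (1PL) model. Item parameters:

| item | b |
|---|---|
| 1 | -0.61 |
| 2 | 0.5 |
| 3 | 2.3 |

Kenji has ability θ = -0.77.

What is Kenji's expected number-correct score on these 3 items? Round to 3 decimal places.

P(θ) = 1 / (1 + exp(−(θ − b)))
P_1 = 1/(1+e^{0.1600}) = 0.4601
P_2 = 1/(1+e^{1.2700}) = 0.2193
P_3 = 1/(1+e^{3.0700}) = 0.0444
E[score] = 0.4601 + 0.2193 + 0.0444 = 0.7237

0.724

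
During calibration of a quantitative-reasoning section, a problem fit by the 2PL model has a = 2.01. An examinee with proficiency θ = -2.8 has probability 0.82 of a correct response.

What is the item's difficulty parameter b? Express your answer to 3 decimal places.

P(θ) = 1 / (1 + exp(−a(θ − b)))
logit(0.82) = ln(0.82/0.18) = 1.5163
b = θ − logit/(a) = -2.8 − 1.5163/2.0100 = -3.5544

-3.554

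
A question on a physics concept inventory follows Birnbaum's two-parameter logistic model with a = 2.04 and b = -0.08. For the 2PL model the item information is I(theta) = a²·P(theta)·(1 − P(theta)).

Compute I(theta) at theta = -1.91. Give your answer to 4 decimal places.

0.0949

P = 1/(1+e^{3.7332}) = 0.0234
P(1−P) = 0.0234 × 0.9766 = 0.0228
I = a² × P(1−P) = 2.04² × 0.0228 = 0.09493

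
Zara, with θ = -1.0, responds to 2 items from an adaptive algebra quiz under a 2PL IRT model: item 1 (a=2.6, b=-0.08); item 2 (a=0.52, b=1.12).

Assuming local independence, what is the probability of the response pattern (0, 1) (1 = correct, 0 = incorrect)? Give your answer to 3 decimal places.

0.228

P(θ) = 1 / (1 + exp(−a(θ − b)))
P_1 = 1/(1+e^{2.3920}) = 0.0838
P_2 = 1/(1+e^{1.1024}) = 0.2493
L = (1−P_1) × P_2 = 0.9162 × 0.2493 = 0.22840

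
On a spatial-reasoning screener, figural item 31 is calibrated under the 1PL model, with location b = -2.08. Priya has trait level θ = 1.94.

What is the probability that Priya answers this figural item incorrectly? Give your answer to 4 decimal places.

P(θ) = 1 / (1 + exp(−(θ − b)))
Exponent: (1.94 − (-2.08)) = 4.0200
1/(1 + e^{-4.0200}) = 0.9824
P = 0.9824
P(incorrect) = 1 − 0.9824 = 0.0176

0.0176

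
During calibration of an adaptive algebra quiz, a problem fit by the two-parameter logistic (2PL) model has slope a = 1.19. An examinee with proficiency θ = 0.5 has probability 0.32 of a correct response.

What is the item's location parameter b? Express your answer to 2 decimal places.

1.13

P(θ) = 1 / (1 + exp(−a(θ − b)))
logit(0.32) = ln(0.32/0.68) = -0.7538
b = θ − logit/(a) = 0.5 − (-0.7538)/1.1900 = 1.1334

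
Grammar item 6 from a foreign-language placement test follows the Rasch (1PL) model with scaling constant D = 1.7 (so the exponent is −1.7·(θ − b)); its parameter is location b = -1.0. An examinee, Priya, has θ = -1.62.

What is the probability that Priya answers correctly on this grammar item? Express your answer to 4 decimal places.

P(θ) = 1 / (1 + exp(−D·(θ − b)))
Exponent: 1.7 × (-1.62 − (-1.0)) = -1.0540
1/(1 + e^{1.0540}) = 0.2585
P = 0.2585

0.2585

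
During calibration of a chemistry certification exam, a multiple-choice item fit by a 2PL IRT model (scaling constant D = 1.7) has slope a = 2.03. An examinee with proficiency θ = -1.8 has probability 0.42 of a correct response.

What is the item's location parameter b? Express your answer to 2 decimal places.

-1.71

P(θ) = 1 / (1 + exp(−D·a(θ − b)))
logit(0.42) = ln(0.42/0.58) = -0.3228
b = θ − logit/(1.7·a) = -1.8 − (-0.3228)/3.4510 = -1.7065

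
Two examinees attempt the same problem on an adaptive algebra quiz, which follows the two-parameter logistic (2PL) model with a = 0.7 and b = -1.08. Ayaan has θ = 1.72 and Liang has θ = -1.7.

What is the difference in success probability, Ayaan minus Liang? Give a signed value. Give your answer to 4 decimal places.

0.4834

P(θ) = 1 / (1 + exp(−a(θ − b)))
P(Ayaan) = 0.8765  [exponent 1.9600]
P(Liang) = 0.3932  [exponent -0.4340]
Difference = 0.8765 − 0.3932 = 0.4834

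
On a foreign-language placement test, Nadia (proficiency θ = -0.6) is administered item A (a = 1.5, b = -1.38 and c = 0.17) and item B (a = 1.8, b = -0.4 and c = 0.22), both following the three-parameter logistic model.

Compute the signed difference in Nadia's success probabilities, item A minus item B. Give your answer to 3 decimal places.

P(θ) = c + (1 − c) · 1 / (1 + exp(−a(θ − b)))
P_A = 0.8034
P_B = 0.5405
P_A − P_B = 0.2629

0.263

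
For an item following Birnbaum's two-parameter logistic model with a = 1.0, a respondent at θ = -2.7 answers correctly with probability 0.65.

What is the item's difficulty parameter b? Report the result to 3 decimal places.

P(θ) = 1 / (1 + exp(−a(θ − b)))
logit(0.65) = ln(0.65/0.35) = 0.6190
b = θ − logit/(a) = -2.7 − 0.6190/1.0000 = -3.3190

-3.319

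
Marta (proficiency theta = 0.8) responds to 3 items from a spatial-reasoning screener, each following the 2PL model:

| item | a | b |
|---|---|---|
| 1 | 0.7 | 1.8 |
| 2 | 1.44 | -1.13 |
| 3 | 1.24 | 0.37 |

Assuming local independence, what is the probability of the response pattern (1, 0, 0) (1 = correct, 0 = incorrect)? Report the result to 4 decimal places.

P(theta) = 1 / (1 + exp(−a(theta − b)))
P_1 = 1/(1+e^{0.7000}) = 0.3318
P_2 = 1/(1+e^{-2.7792}) = 0.9415
P_3 = 1/(1+e^{-0.5332}) = 0.6302
L = P_1 × (1−P_2) × (1−P_3) = 0.3318 × 0.0585 × 0.3698 = 0.00717

0.0072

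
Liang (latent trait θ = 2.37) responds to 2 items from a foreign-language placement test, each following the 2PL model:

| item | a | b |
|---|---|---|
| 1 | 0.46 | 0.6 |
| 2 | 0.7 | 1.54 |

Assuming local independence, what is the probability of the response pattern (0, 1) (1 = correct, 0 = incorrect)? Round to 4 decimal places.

P(θ) = 1 / (1 + exp(−a(θ − b)))
P_1 = 1/(1+e^{-0.8142}) = 0.6930
P_2 = 1/(1+e^{-0.5810}) = 0.6413
L = (1−P_1) × P_2 = 0.3070 × 0.6413 = 0.19688

0.1969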